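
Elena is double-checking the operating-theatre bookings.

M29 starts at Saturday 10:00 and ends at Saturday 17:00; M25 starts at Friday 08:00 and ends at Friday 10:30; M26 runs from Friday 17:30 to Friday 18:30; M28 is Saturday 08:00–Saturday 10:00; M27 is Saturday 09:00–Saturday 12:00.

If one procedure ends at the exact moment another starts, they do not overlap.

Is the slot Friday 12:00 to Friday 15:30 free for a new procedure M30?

Yes — the slot is free

M25: ends Friday 10:30 at or before M30 starts Friday 12:00 → clear.
M26: starts Friday 17:30 at or after M30 ends Friday 15:30 → clear.
M28: starts Saturday 08:00 at or after M30 ends Friday 15:30 → clear.
M27: starts Saturday 09:00 at or after M30 ends Friday 15:30 → clear.
M29: starts Saturday 10:00 at or after M30 ends Friday 15:30 → clear.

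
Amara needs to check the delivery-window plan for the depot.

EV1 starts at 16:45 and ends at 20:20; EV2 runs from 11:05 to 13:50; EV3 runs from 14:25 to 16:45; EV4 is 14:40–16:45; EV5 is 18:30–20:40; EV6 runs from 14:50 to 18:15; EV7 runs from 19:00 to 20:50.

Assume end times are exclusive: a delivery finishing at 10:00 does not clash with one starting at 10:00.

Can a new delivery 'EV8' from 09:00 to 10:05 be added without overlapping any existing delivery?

EV2: starts 11:05 at or after EV8 ends 10:05 → clear.
EV3: starts 14:25 at or after EV8 ends 10:05 → clear.
EV4: starts 14:40 at or after EV8 ends 10:05 → clear.
EV6: starts 14:50 at or after EV8 ends 10:05 → clear.
EV1: starts 16:45 at or after EV8 ends 10:05 → clear.
EV5: starts 18:30 at or after EV8 ends 10:05 → clear.
EV7: starts 19:00 at or after EV8 ends 10:05 → clear.

Yes — the slot is free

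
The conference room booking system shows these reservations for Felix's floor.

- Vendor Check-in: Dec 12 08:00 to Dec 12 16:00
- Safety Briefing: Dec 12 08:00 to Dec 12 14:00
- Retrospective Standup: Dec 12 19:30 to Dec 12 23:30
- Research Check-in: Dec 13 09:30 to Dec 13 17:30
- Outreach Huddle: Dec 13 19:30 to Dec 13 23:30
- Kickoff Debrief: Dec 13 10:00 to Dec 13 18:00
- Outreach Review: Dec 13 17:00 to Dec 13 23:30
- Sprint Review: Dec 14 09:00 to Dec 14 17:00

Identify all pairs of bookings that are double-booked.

Sorted by start: Vendor Check-in, Safety Briefing, Retrospective Standup, Research Check-in, Kickoff Debrief, Outreach Review, Outreach Huddle, Sprint Review.
Safety Briefing starts before Vendor Check-in ends → Vendor Check-in and Safety Briefing overlap.
Retrospective Standup starts after Vendor Check-in ends — done with Vendor Check-in.
Retrospective Standup starts after Safety Briefing ends — done with Safety Briefing.
Research Check-in starts after Retrospective Standup ends — done with Retrospective Standup.
Kickoff Debrief starts before Research Check-in ends → Research Check-in and Kickoff Debrief overlap.
Outreach Review starts before Research Check-in ends → Research Check-in and Outreach Review overlap.
Outreach Huddle starts after Research Check-in ends — done with Research Check-in.
Outreach Review starts before Kickoff Debrief ends → Kickoff Debrief and Outreach Review overlap.
Outreach Huddle starts after Kickoff Debrief ends — done with Kickoff Debrief.
Outreach Huddle starts before Outreach Review ends → Outreach Review and Outreach Huddle overlap.
Sprint Review starts after Outreach Review ends.
Sprint Review starts after Outreach Huddle ends.

Kickoff Debrief & Outreach Review, Kickoff Debrief & Research Check-in, Outreach Huddle & Outreach Review, Outreach Review & Research Check-in, Safety Briefing & Vendor Check-in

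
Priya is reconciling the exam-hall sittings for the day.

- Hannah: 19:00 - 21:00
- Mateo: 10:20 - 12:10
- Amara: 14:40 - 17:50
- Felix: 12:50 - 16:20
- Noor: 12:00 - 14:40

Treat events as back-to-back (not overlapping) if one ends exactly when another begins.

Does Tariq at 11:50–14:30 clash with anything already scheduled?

Mateo: starts 10:20 before Tariq ends 14:30, and ends 12:10 after Tariq starts 11:50 → overlap.
Noor: starts 12:00 before Tariq ends 14:30, and ends 14:40 after Tariq starts 11:50 → overlap.
Felix: starts 12:50 before Tariq ends 14:30, and ends 16:20 after Tariq starts 11:50 → overlap.
Amara: starts 14:40 at or after Tariq ends 14:30 → clear.
Hannah: starts 19:00 at or after Tariq ends 14:30 → clear.
Tariq overlaps Mateo, Noor, Felix.

Yes — it overlaps Felix, Mateo, Noor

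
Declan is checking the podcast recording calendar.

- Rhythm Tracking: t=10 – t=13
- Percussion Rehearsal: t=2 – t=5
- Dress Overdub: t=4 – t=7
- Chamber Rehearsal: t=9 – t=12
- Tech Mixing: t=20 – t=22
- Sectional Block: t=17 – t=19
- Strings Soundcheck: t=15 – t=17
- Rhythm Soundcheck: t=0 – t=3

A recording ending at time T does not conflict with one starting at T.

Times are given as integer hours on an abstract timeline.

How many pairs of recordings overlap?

3

Sorted by start: Rhythm Soundcheck, Percussion Rehearsal, Dress Overdub, Chamber Rehearsal, Rhythm Tracking, Strings Soundcheck, Sectional Block, Tech Mixing.
Percussion Rehearsal starts before Rhythm Soundcheck ends → Rhythm Soundcheck and Percussion Rehearsal overlap.
Dress Overdub starts after Rhythm Soundcheck ends; Rhythm Soundcheck is clear from here.
Dress Overdub starts before Percussion Rehearsal ends → Percussion Rehearsal and Dress Overdub overlap.
Chamber Rehearsal starts after Percussion Rehearsal ends; Percussion Rehearsal is clear from here.
Chamber Rehearsal starts after Dress Overdub ends; Dress Overdub is clear from here.
Rhythm Tracking starts before Chamber Rehearsal ends → Chamber Rehearsal and Rhythm Tracking overlap.
Strings Soundcheck starts after Chamber Rehearsal ends; Chamber Rehearsal is clear from here.
Strings Soundcheck starts after Rhythm Tracking ends; Rhythm Tracking is clear from here.
Sectional Block starts exactly when Strings Soundcheck ends (back-to-back, no overlap); Strings Soundcheck is clear from here.
Tech Mixing starts after Sectional Block ends.
Overlapping pairs: Chamber Rehearsal & Rhythm Tracking, Dress Overdub & Percussion Rehearsal, Percussion Rehearsal & Rhythm Soundcheck — 3 in total.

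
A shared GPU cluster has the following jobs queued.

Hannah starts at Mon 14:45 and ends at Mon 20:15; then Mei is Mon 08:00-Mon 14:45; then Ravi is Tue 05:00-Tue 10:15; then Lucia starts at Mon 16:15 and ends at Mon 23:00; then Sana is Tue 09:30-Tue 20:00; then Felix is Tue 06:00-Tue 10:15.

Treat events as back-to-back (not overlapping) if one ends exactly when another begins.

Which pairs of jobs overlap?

Two intervals overlap when each starts before the other ends.
Sorted by start: Mei, Hannah, Lucia, Ravi, Felix, Sana.
Hannah starts exactly when Mei ends (back-to-back, no overlap), so nothing later overlaps Mei either.
Lucia starts before Hannah ends → Hannah and Lucia overlap.
Ravi starts after Hannah ends, so nothing later overlaps Hannah either.
Ravi starts after Lucia ends, so nothing later overlaps Lucia either.
Felix starts before Ravi ends → Ravi and Felix overlap.
Sana starts before Ravi ends → Ravi and Sana overlap.
Sana starts before Felix ends → Felix and Sana overlap.

Felix & Ravi, Felix & Sana, Hannah & Lucia, Ravi & Sana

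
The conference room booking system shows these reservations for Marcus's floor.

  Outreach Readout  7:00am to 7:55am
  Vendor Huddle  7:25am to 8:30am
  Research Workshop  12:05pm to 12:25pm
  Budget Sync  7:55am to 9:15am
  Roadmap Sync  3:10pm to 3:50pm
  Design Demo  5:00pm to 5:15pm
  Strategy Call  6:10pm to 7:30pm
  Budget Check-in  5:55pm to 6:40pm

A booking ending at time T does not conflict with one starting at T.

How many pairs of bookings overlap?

3

Sorted by start: Outreach Readout, Vendor Huddle, Budget Sync, Research Workshop, Roadmap Sync, Design Demo, Budget Check-in, Strategy Call.
Vendor Huddle starts before Outreach Readout ends → Outreach Readout and Vendor Huddle overlap.
Budget Sync starts exactly when Outreach Readout ends (back-to-back, no overlap) — done with Outreach Readout.
Budget Sync starts before Vendor Huddle ends → Vendor Huddle and Budget Sync overlap.
Research Workshop starts after Vendor Huddle ends — done with Vendor Huddle.
Research Workshop starts after Budget Sync ends — done with Budget Sync.
Roadmap Sync starts after Research Workshop ends — done with Research Workshop.
Design Demo starts after Roadmap Sync ends — done with Roadmap Sync.
Budget Check-in starts after Design Demo ends — done with Design Demo.
Strategy Call starts before Budget Check-in ends → Budget Check-in and Strategy Call overlap.
Overlapping pairs: Budget Check-in & Strategy Call, Budget Sync & Vendor Huddle, Outreach Readout & Vendor Huddle — 3 in total.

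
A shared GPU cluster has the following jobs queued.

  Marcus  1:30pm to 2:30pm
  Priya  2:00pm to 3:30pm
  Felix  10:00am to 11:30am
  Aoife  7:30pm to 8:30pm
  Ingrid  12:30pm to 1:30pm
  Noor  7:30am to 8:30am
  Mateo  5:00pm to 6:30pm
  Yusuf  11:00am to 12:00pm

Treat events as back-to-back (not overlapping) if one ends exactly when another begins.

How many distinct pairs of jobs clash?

2

Sorted by start: Noor, Felix, Yusuf, Ingrid, Marcus, Priya, Mateo, Aoife.
Felix starts after Noor ends, so nothing later overlaps Noor either.
Yusuf starts before Felix ends → Felix and Yusuf overlap.
Ingrid starts after Felix ends, so nothing later overlaps Felix either.
Ingrid starts after Yusuf ends, so nothing later overlaps Yusuf either.
Marcus starts exactly when Ingrid ends (back-to-back, no overlap), so nothing later overlaps Ingrid either.
Priya starts before Marcus ends → Marcus and Priya overlap.
Mateo starts after Marcus ends, so nothing later overlaps Marcus either.
Mateo starts after Priya ends, so nothing later overlaps Priya either.
Aoife starts after Mateo ends.
Overlapping pairs: Felix & Yusuf, Marcus & Priya — 2 in total.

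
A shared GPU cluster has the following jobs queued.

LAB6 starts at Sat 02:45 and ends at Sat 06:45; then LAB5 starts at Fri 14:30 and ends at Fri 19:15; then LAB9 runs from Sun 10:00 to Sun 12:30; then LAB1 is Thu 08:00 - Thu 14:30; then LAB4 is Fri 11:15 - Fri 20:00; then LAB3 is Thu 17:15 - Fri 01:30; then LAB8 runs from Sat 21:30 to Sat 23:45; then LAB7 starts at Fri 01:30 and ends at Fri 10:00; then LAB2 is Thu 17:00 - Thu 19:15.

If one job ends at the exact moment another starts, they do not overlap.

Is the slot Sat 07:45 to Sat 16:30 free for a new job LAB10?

LAB1: ends Thu 14:30 at or before LAB10 starts Sat 07:45 → clear.
LAB2: ends Thu 19:15 at or before LAB10 starts Sat 07:45 → clear.
LAB3: ends Fri 01:30 at or before LAB10 starts Sat 07:45 → clear.
LAB7: ends Fri 10:00 at or before LAB10 starts Sat 07:45 → clear.
LAB4: ends Fri 20:00 at or before LAB10 starts Sat 07:45 → clear.
LAB5: ends Fri 19:15 at or before LAB10 starts Sat 07:45 → clear.
LAB6: ends Sat 06:45 at or before LAB10 starts Sat 07:45 → clear.
LAB8: starts Sat 21:30 at or after LAB10 ends Sat 16:30 → clear.
LAB9: starts Sun 10:00 at or after LAB10 ends Sat 16:30 → clear.

Yes — the slot is free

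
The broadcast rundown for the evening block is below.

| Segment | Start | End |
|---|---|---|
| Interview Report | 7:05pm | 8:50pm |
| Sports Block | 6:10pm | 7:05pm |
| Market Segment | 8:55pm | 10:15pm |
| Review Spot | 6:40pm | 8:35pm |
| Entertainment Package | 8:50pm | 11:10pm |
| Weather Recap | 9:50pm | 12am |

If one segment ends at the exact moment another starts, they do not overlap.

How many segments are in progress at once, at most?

Walk through starts and ends in time order (an end at T is processed before a start at T):
6:10pm start Sports Block → 1
6:40pm start Review Spot → 2
7:05pm end Sports Block → 1
7:05pm start Interview Report → 2
8:35pm end Review Spot → 1
8:50pm end Interview Report → 0
8:50pm start Entertainment Package → 1
8:55pm start Market Segment → 2
9:50pm start Weather Recap → 3
10:15pm end Market Segment → 2
11:10pm end Entertainment Package → 1
12am end Weather Recap → 0
Peak is 3, at 9:50pm (Entertainment Package, Market Segment, Weather Recap).

3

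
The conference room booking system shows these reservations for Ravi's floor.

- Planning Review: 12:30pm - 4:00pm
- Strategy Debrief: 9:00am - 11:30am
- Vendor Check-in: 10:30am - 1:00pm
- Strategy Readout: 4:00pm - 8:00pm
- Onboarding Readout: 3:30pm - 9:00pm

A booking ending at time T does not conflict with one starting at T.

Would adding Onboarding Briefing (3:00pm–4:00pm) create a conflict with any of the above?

Strategy Debrief: ends 11:30am at or before Onboarding Briefing starts 3:00pm → clear.
Vendor Check-in: ends 1:00pm at or before Onboarding Briefing starts 3:00pm → clear.
Planning Review: starts 12:30pm before Onboarding Briefing ends 4:00pm, and ends 4:00pm after Onboarding Briefing starts 3:00pm → overlap.
Onboarding Readout: starts 3:30pm before Onboarding Briefing ends 4:00pm, and ends 9:00pm after Onboarding Briefing starts 3:00pm → overlap.
Strategy Readout: starts 4:00pm at or after Onboarding Briefing ends 4:00pm → clear.
Onboarding Briefing overlaps Planning Review, Onboarding Readout.

Yes — it overlaps Onboarding Readout, Planning Review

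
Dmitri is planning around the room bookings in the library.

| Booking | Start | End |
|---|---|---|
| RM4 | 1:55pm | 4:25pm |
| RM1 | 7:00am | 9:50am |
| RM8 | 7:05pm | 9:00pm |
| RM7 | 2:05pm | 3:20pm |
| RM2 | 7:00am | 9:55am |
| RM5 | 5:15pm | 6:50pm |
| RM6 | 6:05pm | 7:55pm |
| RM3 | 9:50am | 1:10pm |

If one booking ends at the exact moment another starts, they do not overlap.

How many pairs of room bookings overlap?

5

Sorted by start: RM1, RM2, RM3, RM4, RM7, RM5, RM6, RM8.
RM2 starts before RM1 ends → RM1 and RM2 overlap.
RM3 starts exactly when RM1 ends (back-to-back, no overlap), so nothing later overlaps RM1 either.
RM3 starts before RM2 ends → RM2 and RM3 overlap.
RM4 starts after RM2 ends, so nothing later overlaps RM2 either.
RM4 starts after RM3 ends, so nothing later overlaps RM3 either.
RM7 starts before RM4 ends → RM4 and RM7 overlap.
RM5 starts after RM4 ends, so nothing later overlaps RM4 either.
RM5 starts after RM7 ends, so nothing later overlaps RM7 either.
RM6 starts before RM5 ends → RM5 and RM6 overlap.
RM8 starts after RM5 ends.
RM8 starts before RM6 ends → RM6 and RM8 overlap.
Overlapping pairs: RM1 & RM2, RM2 & RM3, RM4 & RM7, RM5 & RM6, RM6 & RM8 — 5 in total.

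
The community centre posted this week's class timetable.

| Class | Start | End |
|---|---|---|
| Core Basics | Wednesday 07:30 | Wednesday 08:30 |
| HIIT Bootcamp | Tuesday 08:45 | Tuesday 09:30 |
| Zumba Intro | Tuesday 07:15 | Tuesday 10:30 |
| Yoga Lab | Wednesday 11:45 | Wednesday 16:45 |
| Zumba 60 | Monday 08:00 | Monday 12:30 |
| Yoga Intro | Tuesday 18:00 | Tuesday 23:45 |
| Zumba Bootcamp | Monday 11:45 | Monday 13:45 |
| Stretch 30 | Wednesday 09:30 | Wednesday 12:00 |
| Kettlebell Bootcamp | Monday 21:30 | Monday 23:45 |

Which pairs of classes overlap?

HIIT Bootcamp & Zumba Intro, Stretch 30 & Yoga Lab, Zumba 60 & Zumba Bootcamp

Check each pair: they overlap iff neither finishes before the other starts.
Sorted by start: Zumba 60, Zumba Bootcamp, Kettlebell Bootcamp, Zumba Intro, HIIT Bootcamp, Yoga Intro, Core Basics, Stretch 30, Yoga Lab.
Zumba Bootcamp starts before Zumba 60 ends → Zumba 60 and Zumba Bootcamp overlap.
Kettlebell Bootcamp starts after Zumba 60 ends, so nothing later overlaps Zumba 60 either.
Kettlebell Bootcamp starts after Zumba Bootcamp ends, so nothing later overlaps Zumba Bootcamp either.
Zumba Intro starts after Kettlebell Bootcamp ends, so nothing later overlaps Kettlebell Bootcamp either.
HIIT Bootcamp starts before Zumba Intro ends → Zumba Intro and HIIT Bootcamp overlap.
Yoga Intro starts after Zumba Intro ends, so nothing later overlaps Zumba Intro either.
Yoga Intro starts after HIIT Bootcamp ends, so nothing later overlaps HIIT Bootcamp either.
Core Basics starts after Yoga Intro ends, so nothing later overlaps Yoga Intro either.
Stretch 30 starts after Core Basics ends, so nothing later overlaps Core Basics either.
Yoga Lab starts before Stretch 30 ends → Stretch 30 and Yoga Lab overlap.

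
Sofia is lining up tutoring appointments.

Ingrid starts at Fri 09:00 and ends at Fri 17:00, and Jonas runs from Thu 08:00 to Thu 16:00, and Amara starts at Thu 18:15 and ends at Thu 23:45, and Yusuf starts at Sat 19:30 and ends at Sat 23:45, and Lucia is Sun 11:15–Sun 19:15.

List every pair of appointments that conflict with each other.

no overlapping pairs

Check each pair: they overlap iff neither finishes before the other starts.
Sorted by start: Jonas, Amara, Ingrid, Yusuf, Lucia.
Amara starts after Jonas ends; Jonas is clear from here.
Ingrid starts after Amara ends; Amara is clear from here.
Yusuf starts after Ingrid ends; Ingrid is clear from here.
Lucia starts after Yusuf ends.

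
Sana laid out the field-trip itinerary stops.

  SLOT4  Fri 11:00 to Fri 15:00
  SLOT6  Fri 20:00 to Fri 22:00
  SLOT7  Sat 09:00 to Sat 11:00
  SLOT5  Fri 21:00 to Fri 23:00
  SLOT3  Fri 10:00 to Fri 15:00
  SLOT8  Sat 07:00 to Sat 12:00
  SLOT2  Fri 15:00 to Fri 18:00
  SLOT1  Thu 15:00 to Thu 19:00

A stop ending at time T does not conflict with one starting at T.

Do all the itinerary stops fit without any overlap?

Sorted by start: SLOT1, SLOT3, SLOT4, SLOT2, SLOT6, SLOT5, SLOT8, SLOT7.
SLOT3 starts after SLOT1 ends; SLOT1 is clear from here.
SLOT4 starts before SLOT3 ends → SLOT3 and SLOT4 overlap.
That's a conflict, so the schedule is not conflict-free.

No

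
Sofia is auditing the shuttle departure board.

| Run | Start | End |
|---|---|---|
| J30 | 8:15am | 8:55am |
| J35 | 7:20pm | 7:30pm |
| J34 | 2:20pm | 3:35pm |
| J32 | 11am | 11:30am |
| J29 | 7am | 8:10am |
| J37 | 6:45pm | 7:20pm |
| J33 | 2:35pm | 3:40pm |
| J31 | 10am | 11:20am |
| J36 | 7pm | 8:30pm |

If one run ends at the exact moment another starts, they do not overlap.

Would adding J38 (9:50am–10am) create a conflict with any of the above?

No — it doesn't clash with anything

J29: ends 8:10am at or before J38 starts 9:50am → clear.
J30: ends 8:55am at or before J38 starts 9:50am → clear.
J31: starts 10am at or after J38 ends 10am → clear.
J32: starts 11am at or after J38 ends 10am → clear.
J34: starts 2:20pm at or after J38 ends 10am → clear.
J33: starts 2:35pm at or after J38 ends 10am → clear.
J37: starts 6:45pm at or after J38 ends 10am → clear.
J36: starts 7pm at or after J38 ends 10am → clear.
J35: starts 7:20pm at or after J38 ends 10am → clear.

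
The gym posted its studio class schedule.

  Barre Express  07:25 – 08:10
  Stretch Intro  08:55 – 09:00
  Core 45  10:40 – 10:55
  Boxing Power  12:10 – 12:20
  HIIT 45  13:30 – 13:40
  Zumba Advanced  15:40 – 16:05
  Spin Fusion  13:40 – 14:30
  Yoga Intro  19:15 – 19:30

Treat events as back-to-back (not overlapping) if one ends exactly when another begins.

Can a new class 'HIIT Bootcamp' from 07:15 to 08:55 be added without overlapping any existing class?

Barre Express: starts 07:25 before HIIT Bootcamp ends 08:55, and ends 08:10 after HIIT Bootcamp starts 07:15 → overlap.
Stretch Intro: starts 08:55 at or after HIIT Bootcamp ends 08:55 → clear.
Core 45: starts 10:40 at or after HIIT Bootcamp ends 08:55 → clear.
Boxing Power: starts 12:10 at or after HIIT Bootcamp ends 08:55 → clear.
HIIT 45: starts 13:30 at or after HIIT Bootcamp ends 08:55 → clear.
Spin Fusion: starts 13:40 at or after HIIT Bootcamp ends 08:55 → clear.
Zumba Advanced: starts 15:40 at or after HIIT Bootcamp ends 08:55 → clear.
Yoga Intro: starts 19:15 at or after HIIT Bootcamp ends 08:55 → clear.
HIIT Bootcamp overlaps Barre Express.

No — it overlaps Barre Express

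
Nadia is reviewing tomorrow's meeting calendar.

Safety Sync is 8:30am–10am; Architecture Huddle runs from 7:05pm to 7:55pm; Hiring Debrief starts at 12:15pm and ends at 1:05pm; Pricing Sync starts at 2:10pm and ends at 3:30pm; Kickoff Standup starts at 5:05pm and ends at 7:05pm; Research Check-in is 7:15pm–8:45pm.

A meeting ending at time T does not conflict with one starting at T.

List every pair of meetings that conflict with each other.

Architecture Huddle & Research Check-in

Two intervals overlap when each starts before the other ends.
Sorted by start: Safety Sync, Hiring Debrief, Pricing Sync, Kickoff Standup, Architecture Huddle, Research Check-in.
Hiring Debrief starts after Safety Sync ends, so Safety Sync has no further overlaps.
Pricing Sync starts after Hiring Debrief ends, so Hiring Debrief has no further overlaps.
Kickoff Standup starts after Pricing Sync ends, so Pricing Sync has no further overlaps.
Architecture Huddle starts exactly when Kickoff Standup ends (back-to-back, no overlap), so Kickoff Standup has no further overlaps.
Research Check-in starts before Architecture Huddle ends → Architecture Huddle and Research Check-in overlap.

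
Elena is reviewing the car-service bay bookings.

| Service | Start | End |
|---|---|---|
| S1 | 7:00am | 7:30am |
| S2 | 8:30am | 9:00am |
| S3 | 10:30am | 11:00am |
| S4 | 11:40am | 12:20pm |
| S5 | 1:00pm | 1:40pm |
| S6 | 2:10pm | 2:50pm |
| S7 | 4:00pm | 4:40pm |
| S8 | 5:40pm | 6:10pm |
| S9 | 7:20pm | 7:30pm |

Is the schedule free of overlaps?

Sorted by start: S1, S2, S3, S4, S5, S6, S7, S8, S9.
S2 starts after S1 ends, so S1 has no further overlaps.
S3 starts after S2 ends, so S2 has no further overlaps.
S4 starts after S3 ends, so S3 has no further overlaps.
S5 starts after S4 ends, so S4 has no further overlaps.
S6 starts after S5 ends, so S5 has no further overlaps.
S7 starts after S6 ends, so S6 has no further overlaps.
S8 starts after S7 ends, so S7 has no further overlaps.
S9 starts after S8 ends.
Every pair is clear; the schedule has no overlaps.

Yes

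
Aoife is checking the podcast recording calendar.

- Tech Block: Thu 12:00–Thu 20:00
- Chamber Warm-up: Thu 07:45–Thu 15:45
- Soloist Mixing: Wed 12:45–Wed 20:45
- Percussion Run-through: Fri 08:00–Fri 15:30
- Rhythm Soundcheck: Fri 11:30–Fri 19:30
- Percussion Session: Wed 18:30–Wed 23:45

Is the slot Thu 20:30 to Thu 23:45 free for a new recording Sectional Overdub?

Soloist Mixing: ends Wed 20:45 at or before Sectional Overdub starts Thu 20:30 → clear.
Percussion Session: ends Wed 23:45 at or before Sectional Overdub starts Thu 20:30 → clear.
Chamber Warm-up: ends Thu 15:45 at or before Sectional Overdub starts Thu 20:30 → clear.
Tech Block: ends Thu 20:00 at or before Sectional Overdub starts Thu 20:30 → clear.
Percussion Run-through: starts Fri 08:00 at or after Sectional Overdub ends Thu 23:45 → clear.
Rhythm Soundcheck: starts Fri 11:30 at or after Sectional Overdub ends Thu 23:45 → clear.

Yes — the slot is free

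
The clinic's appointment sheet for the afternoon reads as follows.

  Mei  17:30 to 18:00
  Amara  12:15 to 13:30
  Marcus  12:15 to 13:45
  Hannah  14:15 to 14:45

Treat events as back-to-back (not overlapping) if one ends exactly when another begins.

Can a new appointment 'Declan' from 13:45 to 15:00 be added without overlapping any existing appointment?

No — it overlaps Hannah

Marcus: ends 13:45 at or before Declan starts 13:45 → clear.
Amara: ends 13:30 at or before Declan starts 13:45 → clear.
Hannah: starts 14:15 before Declan ends 15:00, and ends 14:45 after Declan starts 13:45 → overlap.
Mei: starts 17:30 at or after Declan ends 15:00 → clear.
Declan overlaps Hannah.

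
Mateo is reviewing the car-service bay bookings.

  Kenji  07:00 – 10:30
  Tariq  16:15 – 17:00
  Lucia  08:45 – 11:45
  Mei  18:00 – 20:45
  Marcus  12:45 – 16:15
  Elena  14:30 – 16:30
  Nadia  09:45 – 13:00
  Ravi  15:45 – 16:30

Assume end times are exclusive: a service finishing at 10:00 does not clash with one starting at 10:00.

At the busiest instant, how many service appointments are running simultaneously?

3

Walk through starts and ends in time order (an end at T is processed before a start at T):
07:00 start Kenji → 1
08:45 start Lucia → 2
09:45 start Nadia → 3
10:30 end Kenji → 2
11:45 end Lucia → 1
12:45 start Marcus → 2
13:00 end Nadia → 1
14:30 start Elena → 2
15:45 start Ravi → 3
16:15 end Marcus → 2
16:15 start Tariq → 3
16:30 end Elena → 2
16:30 end Ravi → 1
17:00 end Tariq → 0
18:00 start Mei → 1
20:45 end Mei → 0
Peak is 3, at 09:45 (Kenji, Lucia, Nadia).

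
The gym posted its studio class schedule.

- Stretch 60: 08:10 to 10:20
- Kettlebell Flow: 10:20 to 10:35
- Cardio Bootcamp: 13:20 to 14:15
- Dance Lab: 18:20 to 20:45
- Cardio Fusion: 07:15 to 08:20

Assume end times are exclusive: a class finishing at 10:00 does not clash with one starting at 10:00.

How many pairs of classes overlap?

1

Sorted by start: Cardio Fusion, Stretch 60, Kettlebell Flow, Cardio Bootcamp, Dance Lab.
Stretch 60 starts before Cardio Fusion ends → Cardio Fusion and Stretch 60 overlap.
Kettlebell Flow starts after Cardio Fusion ends, so Cardio Fusion has no further overlaps.
Kettlebell Flow starts exactly when Stretch 60 ends (back-to-back, no overlap), so Stretch 60 has no further overlaps.
Cardio Bootcamp starts after Kettlebell Flow ends, so Kettlebell Flow has no further overlaps.
Dance Lab starts after Cardio Bootcamp ends.
Overlapping pairs: Cardio Fusion & Stretch 60 — 1 in total.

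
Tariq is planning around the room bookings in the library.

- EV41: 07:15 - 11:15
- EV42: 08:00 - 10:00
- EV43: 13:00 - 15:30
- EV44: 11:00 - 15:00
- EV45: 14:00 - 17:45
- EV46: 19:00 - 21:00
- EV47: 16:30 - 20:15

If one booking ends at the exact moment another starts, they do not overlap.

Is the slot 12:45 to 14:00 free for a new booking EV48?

No — it overlaps EV43, EV44

EV41: ends 11:15 at or before EV48 starts 12:45 → clear.
EV42: ends 10:00 at or before EV48 starts 12:45 → clear.
EV44: starts 11:00 before EV48 ends 14:00, and ends 15:00 after EV48 starts 12:45 → overlap.
EV43: starts 13:00 before EV48 ends 14:00, and ends 15:30 after EV48 starts 12:45 → overlap.
EV45: starts 14:00 at or after EV48 ends 14:00 → clear.
EV47: starts 16:30 at or after EV48 ends 14:00 → clear.
EV46: starts 19:00 at or after EV48 ends 14:00 → clear.
EV48 overlaps EV43, EV44.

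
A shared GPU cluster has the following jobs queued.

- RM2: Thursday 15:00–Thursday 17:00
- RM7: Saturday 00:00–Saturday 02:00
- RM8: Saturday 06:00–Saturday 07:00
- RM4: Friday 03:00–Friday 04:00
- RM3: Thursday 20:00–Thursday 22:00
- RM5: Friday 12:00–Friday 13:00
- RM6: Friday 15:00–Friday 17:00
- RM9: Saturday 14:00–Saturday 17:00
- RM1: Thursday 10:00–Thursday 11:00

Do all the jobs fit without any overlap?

Yes

Sorted by start: RM1, RM2, RM3, RM4, RM5, RM6, RM7, RM8, RM9.
RM2 starts after RM1 ends, so RM1 has no further overlaps.
RM3 starts after RM2 ends, so RM2 has no further overlaps.
RM4 starts after RM3 ends, so RM3 has no further overlaps.
RM5 starts after RM4 ends, so RM4 has no further overlaps.
RM6 starts after RM5 ends, so RM5 has no further overlaps.
RM7 starts after RM6 ends, so RM6 has no further overlaps.
RM8 starts after RM7 ends, so RM7 has no further overlaps.
RM9 starts after RM8 ends.
Every pair is clear; the schedule has no overlaps.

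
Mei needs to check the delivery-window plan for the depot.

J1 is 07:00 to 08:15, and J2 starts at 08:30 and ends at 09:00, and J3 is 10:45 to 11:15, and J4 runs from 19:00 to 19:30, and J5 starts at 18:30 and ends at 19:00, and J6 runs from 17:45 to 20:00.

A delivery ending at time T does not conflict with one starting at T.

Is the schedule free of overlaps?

Check each pair: they overlap iff neither finishes before the other starts.
Sorted by start: J1, J2, J3, J6, J5, J4.
J2 starts after J1 ends — done with J1.
J3 starts after J2 ends — done with J2.
J6 starts after J3 ends — done with J3.
J5 starts before J6 ends → J6 and J5 overlap.
That's a conflict, so the schedule is not conflict-free.

No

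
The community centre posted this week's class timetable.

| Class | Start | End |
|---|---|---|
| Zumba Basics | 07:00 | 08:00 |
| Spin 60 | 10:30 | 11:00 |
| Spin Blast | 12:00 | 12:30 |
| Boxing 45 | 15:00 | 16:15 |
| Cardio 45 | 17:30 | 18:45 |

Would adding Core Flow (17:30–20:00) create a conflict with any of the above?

Zumba Basics: ends 08:00 at or before Core Flow starts 17:30 → clear.
Spin 60: ends 11:00 at or before Core Flow starts 17:30 → clear.
Spin Blast: ends 12:30 at or before Core Flow starts 17:30 → clear.
Boxing 45: ends 16:15 at or before Core Flow starts 17:30 → clear.
Cardio 45: starts 17:30 before Core Flow ends 20:00, and ends 18:45 after Core Flow starts 17:30 → overlap.
Core Flow overlaps Cardio 45.

Yes — it overlaps Cardio 45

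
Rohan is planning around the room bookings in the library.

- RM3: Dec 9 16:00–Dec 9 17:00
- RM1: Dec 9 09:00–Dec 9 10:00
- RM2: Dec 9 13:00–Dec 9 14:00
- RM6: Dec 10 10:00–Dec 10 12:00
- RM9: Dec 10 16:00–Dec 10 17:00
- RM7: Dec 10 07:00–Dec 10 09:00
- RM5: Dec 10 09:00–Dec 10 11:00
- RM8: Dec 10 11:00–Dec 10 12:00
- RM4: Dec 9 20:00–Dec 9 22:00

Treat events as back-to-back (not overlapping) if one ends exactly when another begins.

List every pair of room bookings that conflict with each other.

Sorted by start: RM1, RM2, RM3, RM4, RM7, RM5, RM6, RM8, RM9.
RM2 starts after RM1 ends — done with RM1.
RM3 starts after RM2 ends — done with RM2.
RM4 starts after RM3 ends — done with RM3.
RM7 starts after RM4 ends — done with RM4.
RM5 starts exactly when RM7 ends (back-to-back, no overlap) — done with RM7.
RM6 starts before RM5 ends → RM5 and RM6 overlap.
RM8 starts exactly when RM5 ends (back-to-back, no overlap) — done with RM5.
RM8 starts before RM6 ends → RM6 and RM8 overlap.
RM9 starts after RM6 ends.
RM9 starts after RM8 ends.

RM5 & RM6, RM6 & RM8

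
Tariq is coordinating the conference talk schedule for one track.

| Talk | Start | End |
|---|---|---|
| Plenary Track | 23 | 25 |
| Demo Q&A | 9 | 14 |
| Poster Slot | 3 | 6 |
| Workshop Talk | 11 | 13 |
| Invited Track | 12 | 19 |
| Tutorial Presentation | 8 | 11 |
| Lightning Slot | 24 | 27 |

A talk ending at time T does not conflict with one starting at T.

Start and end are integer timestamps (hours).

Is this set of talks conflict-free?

No

Sorted by start: Poster Slot, Tutorial Presentation, Demo Q&A, Workshop Talk, Invited Track, Plenary Track, Lightning Slot.
Tutorial Presentation starts after Poster Slot ends; Poster Slot is clear from here.
Demo Q&A starts before Tutorial Presentation ends → Tutorial Presentation and Demo Q&A overlap.
That's a conflict, so the schedule is not conflict-free.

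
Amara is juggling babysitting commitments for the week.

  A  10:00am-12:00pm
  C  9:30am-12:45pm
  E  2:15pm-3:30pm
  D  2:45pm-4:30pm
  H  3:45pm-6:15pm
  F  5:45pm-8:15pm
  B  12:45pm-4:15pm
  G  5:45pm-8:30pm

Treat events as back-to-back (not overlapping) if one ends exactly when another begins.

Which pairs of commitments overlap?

Check each pair: they overlap iff neither finishes before the other starts.
Sorted by start: C, A, B, E, D, H, F, G.
A starts before C ends → C and A overlap.
B starts exactly when C ends (back-to-back, no overlap), so nothing later overlaps C either.
B starts after A ends, so nothing later overlaps A either.
E starts before B ends → B and E overlap.
D starts before B ends → B and D overlap.
H starts before B ends → B and H overlap.
F starts after B ends, so nothing later overlaps B either.
D starts before E ends → E and D overlap.
H starts after E ends, so nothing later overlaps E either.
H starts before D ends → D and H overlap.
F starts after D ends, so nothing later overlaps D either.
F starts before H ends → H and F overlap.
G starts before H ends → H and G overlap.
G starts before F ends → F and G overlap.

A & C, B & D, B & E, B & H, D & E, D & H, F & G, F & H, G & H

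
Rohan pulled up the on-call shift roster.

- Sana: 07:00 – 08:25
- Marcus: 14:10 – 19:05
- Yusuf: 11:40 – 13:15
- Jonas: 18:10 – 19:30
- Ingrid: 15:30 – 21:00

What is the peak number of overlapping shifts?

3

Sort all start/end points and keep a running count:
07:00 start Sana → 1
08:25 end Sana → 0
11:40 start Yusuf → 1
13:15 end Yusuf → 0
14:10 start Marcus → 1
15:30 start Ingrid → 2
18:10 start Jonas → 3
19:05 end Marcus → 2
19:30 end Jonas → 1
21:00 end Ingrid → 0
Peak is 3, at 18:10 (Ingrid, Jonas, Marcus).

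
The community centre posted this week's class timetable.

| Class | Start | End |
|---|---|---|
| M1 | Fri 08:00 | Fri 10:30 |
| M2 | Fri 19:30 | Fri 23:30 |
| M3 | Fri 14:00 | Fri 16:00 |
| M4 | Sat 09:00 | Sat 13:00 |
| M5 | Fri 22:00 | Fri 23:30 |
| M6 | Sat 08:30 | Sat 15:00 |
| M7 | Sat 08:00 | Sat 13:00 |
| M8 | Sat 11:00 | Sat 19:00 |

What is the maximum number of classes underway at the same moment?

4

Walk through starts and ends in time order (an end at T is processed before a start at T):
Fri 08:00 start M1 → 1
Fri 10:30 end M1 → 0
Fri 14:00 start M3 → 1
Fri 16:00 end M3 → 0
Fri 19:30 start M2 → 1
Fri 22:00 start M5 → 2
Fri 23:30 end M2 → 1
Fri 23:30 end M5 → 0
Sat 08:00 start M7 → 1
Sat 08:30 start M6 → 2
Sat 09:00 start M4 → 3
Sat 11:00 start M8 → 4
Sat 13:00 end M4 → 3
Sat 13:00 end M7 → 2
Sat 15:00 end M6 → 1
Sat 19:00 end M8 → 0
Peak is 4, at Sat 11:00 (M4, M6, M7, M8).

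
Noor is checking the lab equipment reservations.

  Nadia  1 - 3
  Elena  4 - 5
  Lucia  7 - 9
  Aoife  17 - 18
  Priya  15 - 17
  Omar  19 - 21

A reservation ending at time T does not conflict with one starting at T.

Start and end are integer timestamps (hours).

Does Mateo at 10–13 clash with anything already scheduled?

No — it doesn't clash with anything

Nadia: ends 3 at or before Mateo starts 10 → clear.
Elena: ends 5 at or before Mateo starts 10 → clear.
Lucia: ends 9 at or before Mateo starts 10 → clear.
Priya: starts 15 at or after Mateo ends 13 → clear.
Aoife: starts 17 at or after Mateo ends 13 → clear.
Omar: starts 19 at or after Mateo ends 13 → clear.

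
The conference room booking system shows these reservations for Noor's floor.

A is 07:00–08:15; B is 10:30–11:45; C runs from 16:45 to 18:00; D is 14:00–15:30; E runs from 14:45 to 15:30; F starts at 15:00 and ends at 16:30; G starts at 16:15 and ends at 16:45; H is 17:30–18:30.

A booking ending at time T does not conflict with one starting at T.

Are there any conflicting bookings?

Sorted by start: A, B, D, E, F, G, C, H.
B starts after A ends; A is clear from here.
D starts after B ends; B is clear from here.
E starts before D ends → D and E overlap.
That's a conflict, so the schedule is not conflict-free.

Yes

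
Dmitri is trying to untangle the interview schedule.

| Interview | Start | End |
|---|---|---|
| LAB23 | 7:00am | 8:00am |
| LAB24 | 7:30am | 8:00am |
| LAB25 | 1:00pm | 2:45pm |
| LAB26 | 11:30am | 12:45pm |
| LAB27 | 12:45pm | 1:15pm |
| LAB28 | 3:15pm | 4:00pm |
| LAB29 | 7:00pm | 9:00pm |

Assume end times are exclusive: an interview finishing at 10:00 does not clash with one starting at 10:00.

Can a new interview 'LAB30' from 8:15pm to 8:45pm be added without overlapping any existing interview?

No — it overlaps LAB29

LAB23: ends 8:00am at or before LAB30 starts 8:15pm → clear.
LAB24: ends 8:00am at or before LAB30 starts 8:15pm → clear.
LAB26: ends 12:45pm at or before LAB30 starts 8:15pm → clear.
LAB27: ends 1:15pm at or before LAB30 starts 8:15pm → clear.
LAB25: ends 2:45pm at or before LAB30 starts 8:15pm → clear.
LAB28: ends 4:00pm at or before LAB30 starts 8:15pm → clear.
LAB29: starts 7:00pm before LAB30 ends 8:45pm, and ends 9:00pm after LAB30 starts 8:15pm → overlap.
LAB30 overlaps LAB29.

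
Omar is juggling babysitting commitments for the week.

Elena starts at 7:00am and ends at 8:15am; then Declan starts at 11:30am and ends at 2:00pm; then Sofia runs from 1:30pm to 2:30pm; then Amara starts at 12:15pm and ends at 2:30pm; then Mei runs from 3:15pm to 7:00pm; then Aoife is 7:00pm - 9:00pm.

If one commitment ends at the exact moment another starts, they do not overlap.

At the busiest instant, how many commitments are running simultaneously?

3

Sort all start/end points and keep a running count:
7:00am start Elena → 1
8:15am end Elena → 0
11:30am start Declan → 1
12:15pm start Amara → 2
1:30pm start Sofia → 3
2:00pm end Declan → 2
2:30pm end Amara → 1
2:30pm end Sofia → 0
3:15pm start Mei → 1
7:00pm end Mei → 0
7:00pm start Aoife → 1
9:00pm end Aoife → 0
Peak is 3, at 1:30pm (Amara, Declan, Sofia).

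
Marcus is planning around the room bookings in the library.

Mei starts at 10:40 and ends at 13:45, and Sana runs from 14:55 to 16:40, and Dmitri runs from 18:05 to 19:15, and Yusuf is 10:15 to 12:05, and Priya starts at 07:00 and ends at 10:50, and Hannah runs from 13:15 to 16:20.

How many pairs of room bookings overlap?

5

Two intervals overlap when each starts before the other ends.
Sorted by start: Priya, Yusuf, Mei, Hannah, Sana, Dmitri.
Yusuf starts before Priya ends → Priya and Yusuf overlap.
Mei starts before Priya ends → Priya and Mei overlap.
Hannah starts after Priya ends; Priya is clear from here.
Mei starts before Yusuf ends → Yusuf and Mei overlap.
Hannah starts after Yusuf ends; Yusuf is clear from here.
Hannah starts before Mei ends → Mei and Hannah overlap.
Sana starts after Mei ends; Mei is clear from here.
Sana starts before Hannah ends → Hannah and Sana overlap.
Dmitri starts after Hannah ends.
Dmitri starts after Sana ends.
Overlapping pairs: Hannah & Mei, Hannah & Sana, Mei & Priya, Mei & Yusuf, Priya & Yusuf — 5 in total.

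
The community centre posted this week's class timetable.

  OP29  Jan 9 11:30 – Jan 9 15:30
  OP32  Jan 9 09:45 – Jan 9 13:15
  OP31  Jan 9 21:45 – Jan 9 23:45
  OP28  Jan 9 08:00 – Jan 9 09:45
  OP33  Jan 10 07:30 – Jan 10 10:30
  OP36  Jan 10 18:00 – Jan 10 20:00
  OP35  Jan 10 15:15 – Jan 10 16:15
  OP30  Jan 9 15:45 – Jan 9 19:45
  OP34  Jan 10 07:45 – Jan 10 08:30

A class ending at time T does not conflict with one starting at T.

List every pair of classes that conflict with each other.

OP29 & OP32, OP33 & OP34

Sorted by start: OP28, OP32, OP29, OP30, OP31, OP33, OP34, OP35, OP36.
OP32 starts exactly when OP28 ends (back-to-back, no overlap), so nothing later overlaps OP28 either.
OP29 starts before OP32 ends → OP32 and OP29 overlap.
OP30 starts after OP32 ends, so nothing later overlaps OP32 either.
OP30 starts after OP29 ends, so nothing later overlaps OP29 either.
OP31 starts after OP30 ends, so nothing later overlaps OP30 either.
OP33 starts after OP31 ends, so nothing later overlaps OP31 either.
OP34 starts before OP33 ends → OP33 and OP34 overlap.
OP35 starts after OP33 ends, so nothing later overlaps OP33 either.
OP35 starts after OP34 ends, so nothing later overlaps OP34 either.
OP36 starts after OP35 ends.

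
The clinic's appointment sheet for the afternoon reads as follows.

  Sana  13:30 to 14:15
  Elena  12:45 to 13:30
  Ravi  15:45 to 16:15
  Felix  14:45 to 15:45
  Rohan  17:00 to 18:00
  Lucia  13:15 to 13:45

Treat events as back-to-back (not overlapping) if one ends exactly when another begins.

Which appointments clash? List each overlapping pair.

Sorted by start: Elena, Lucia, Sana, Felix, Ravi, Rohan.
Lucia starts before Elena ends → Elena and Lucia overlap.
Sana starts exactly when Elena ends (back-to-back, no overlap), so nothing later overlaps Elena either.
Sana starts before Lucia ends → Lucia and Sana overlap.
Felix starts after Lucia ends, so nothing later overlaps Lucia either.
Felix starts after Sana ends, so nothing later overlaps Sana either.
Ravi starts exactly when Felix ends (back-to-back, no overlap), so nothing later overlaps Felix either.
Rohan starts after Ravi ends.

Elena & Lucia, Lucia & Sana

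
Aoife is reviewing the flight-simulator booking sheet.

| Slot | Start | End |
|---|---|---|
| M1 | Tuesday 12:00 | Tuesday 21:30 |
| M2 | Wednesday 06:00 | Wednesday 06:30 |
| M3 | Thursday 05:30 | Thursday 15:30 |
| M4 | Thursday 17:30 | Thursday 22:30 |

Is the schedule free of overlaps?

Sorted by start: M1, M2, M3, M4.
M2 starts after M1 ends, so nothing later overlaps M1 either.
M3 starts after M2 ends, so nothing later overlaps M2 either.
M4 starts after M3 ends.
Every pair is clear; the schedule has no overlaps.

Yes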